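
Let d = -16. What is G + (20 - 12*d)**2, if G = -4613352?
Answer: -4568408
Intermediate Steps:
G + (20 - 12*d)**2 = -4613352 + (20 - 12*(-16))**2 = -4613352 + (20 + 192)**2 = -4613352 + 212**2 = -4613352 + 44944 = -4568408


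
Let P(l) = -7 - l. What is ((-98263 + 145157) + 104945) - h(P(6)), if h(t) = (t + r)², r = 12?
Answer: 151838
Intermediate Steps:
h(t) = (12 + t)² (h(t) = (t + 12)² = (12 + t)²)
((-98263 + 145157) + 104945) - h(P(6)) = ((-98263 + 145157) + 104945) - (12 + (-7 - 1*6))² = (46894 + 104945) - (12 + (-7 - 6))² = 151839 - (12 - 13)² = 151839 - 1*(-1)² = 151839 - 1*1 = 151839 - 1 = 151838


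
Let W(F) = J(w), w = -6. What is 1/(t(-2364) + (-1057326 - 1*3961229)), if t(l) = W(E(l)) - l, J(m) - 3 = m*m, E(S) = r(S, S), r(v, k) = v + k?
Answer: -1/5016152 ≈ -1.9936e-7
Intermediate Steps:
r(v, k) = k + v
E(S) = 2*S (E(S) = S + S = 2*S)
J(m) = 3 + m² (J(m) = 3 + m*m = 3 + m²)
W(F) = 39 (W(F) = 3 + (-6)² = 3 + 36 = 39)
t(l) = 39 - l
1/(t(-2364) + (-1057326 - 1*3961229)) = 1/((39 - 1*(-2364)) + (-1057326 - 1*3961229)) = 1/((39 + 2364) + (-1057326 - 3961229)) = 1/(2403 - 5018555) = 1/(-5016152) = -1/5016152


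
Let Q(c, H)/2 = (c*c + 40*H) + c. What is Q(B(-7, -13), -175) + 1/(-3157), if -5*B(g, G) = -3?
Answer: -1104798489/78925 ≈ -13998.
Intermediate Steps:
B(g, G) = 3/5 (B(g, G) = -1/5*(-3) = 3/5)
Q(c, H) = 2*c + 2*c**2 + 80*H (Q(c, H) = 2*((c*c + 40*H) + c) = 2*((c**2 + 40*H) + c) = 2*(c + c**2 + 40*H) = 2*c + 2*c**2 + 80*H)
Q(B(-7, -13), -175) + 1/(-3157) = (2*(3/5) + 2*(3/5)**2 + 80*(-175)) + 1/(-3157) = (6/5 + 2*(9/25) - 14000) - 1/3157 = (6/5 + 18/25 - 14000) - 1/3157 = -349952/25 - 1/3157 = -1104798489/78925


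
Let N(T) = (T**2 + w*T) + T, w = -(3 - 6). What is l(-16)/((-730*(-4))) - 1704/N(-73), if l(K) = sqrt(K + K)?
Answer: -568/1679 + I*sqrt(2)/730 ≈ -0.3383 + 0.0019373*I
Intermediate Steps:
w = 3 (w = -1*(-3) = 3)
l(K) = sqrt(2)*sqrt(K) (l(K) = sqrt(2*K) = sqrt(2)*sqrt(K))
N(T) = T**2 + 4*T (N(T) = (T**2 + 3*T) + T = T**2 + 4*T)
l(-16)/((-730*(-4))) - 1704/N(-73) = (sqrt(2)*sqrt(-16))/((-730*(-4))) - 1704*(-1/(73*(4 - 73))) = (sqrt(2)*(4*I))/2920 - 1704/((-73*(-69))) = (4*I*sqrt(2))*(1/2920) - 1704/5037 = I*sqrt(2)/730 - 1704*1/5037 = I*sqrt(2)/730 - 568/1679 = -568/1679 + I*sqrt(2)/730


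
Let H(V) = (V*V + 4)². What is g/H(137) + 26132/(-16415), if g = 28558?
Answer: -9209115144258/5785065058535 ≈ -1.5919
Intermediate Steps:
H(V) = (4 + V²)² (H(V) = (V² + 4)² = (4 + V²)²)
g/H(137) + 26132/(-16415) = 28558/((4 + 137²)²) + 26132/(-16415) = 28558/((4 + 18769)²) + 26132*(-1/16415) = 28558/(18773²) - 26132/16415 = 28558/352425529 - 26132/16415 = -9209115144258/5785065058535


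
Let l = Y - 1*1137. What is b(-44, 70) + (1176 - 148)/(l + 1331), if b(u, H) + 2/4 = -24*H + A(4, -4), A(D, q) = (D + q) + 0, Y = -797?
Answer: -2028739/1206 ≈ -1682.2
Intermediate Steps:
A(D, q) = D + q
l = -1934 (l = -797 - 1*1137 = -797 - 1137 = -1934)
b(u, H) = -1/2 - 24*H (b(u, H) = -1/2 + (-24*H + (4 - 4)) = -1/2 + (-24*H + 0) = -1/2 - 24*H)
b(-44, 70) + (1176 - 148)/(l + 1331) = (-1/2 - 24*70) + (1176 - 148)/(-1934 + 1331) = (-1/2 - 1680) + 1028/(-603) = -3361/2 + 1028*(-1/603) = -3361/2 - 1028/603 = -2028739/1206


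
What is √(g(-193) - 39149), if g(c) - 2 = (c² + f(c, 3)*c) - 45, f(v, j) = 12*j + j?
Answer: I*√9470 ≈ 97.314*I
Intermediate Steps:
f(v, j) = 13*j
g(c) = -43 + c² + 39*c (g(c) = 2 + ((c² + (13*3)*c) - 45) = 2 + ((c² + 39*c) - 45) = 2 + (-45 + c² + 39*c) = -43 + c² + 39*c)
√(g(-193) - 39149) = √((-43 + (-193)² + 39*(-193)) - 39149) = √((-43 + 37249 - 7527) - 39149) = √(29679 - 39149) = √(-9470) = I*√9470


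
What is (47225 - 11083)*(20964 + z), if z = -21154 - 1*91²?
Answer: -306158882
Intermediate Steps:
z = -29435 (z = -21154 - 1*8281 = -21154 - 8281 = -29435)
(47225 - 11083)*(20964 + z) = (47225 - 11083)*(20964 - 29435) = 36142*(-8471) = -306158882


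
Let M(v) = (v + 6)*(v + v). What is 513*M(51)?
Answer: 2982582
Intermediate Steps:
M(v) = 2*v*(6 + v) (M(v) = (6 + v)*(2*v) = 2*v*(6 + v))
513*M(51) = 513*(2*51*(6 + 51)) = 513*(2*51*57) = 513*5814 = 2982582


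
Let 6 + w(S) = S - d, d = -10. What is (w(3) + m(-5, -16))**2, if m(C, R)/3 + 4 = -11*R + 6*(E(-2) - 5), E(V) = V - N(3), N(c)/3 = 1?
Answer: 117649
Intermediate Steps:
N(c) = 3 (N(c) = 3*1 = 3)
E(V) = -3 + V (E(V) = V - 1*3 = V - 3 = -3 + V)
w(S) = 4 + S (w(S) = -6 + (S - 1*(-10)) = -6 + (S + 10) = -6 + (10 + S) = 4 + S)
m(C, R) = -192 - 33*R (m(C, R) = -12 + 3*(-11*R + 6*((-3 - 2) - 5)) = -12 + 3*(-11*R + 6*(-5 - 5)) = -12 + 3*(-11*R + 6*(-10)) = -12 + 3*(-11*R - 60) = -12 + 3*(-60 - 11*R) = -12 + (-180 - 33*R) = -192 - 33*R)
(w(3) + m(-5, -16))**2 = ((4 + 3) + (-192 - 33*(-16)))**2 = (7 + (-192 + 528))**2 = (7 + 336)**2 = 343**2 = 117649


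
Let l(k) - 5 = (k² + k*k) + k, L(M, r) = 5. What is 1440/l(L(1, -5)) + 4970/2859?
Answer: 73586/2859 ≈ 25.738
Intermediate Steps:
l(k) = 5 + k + 2*k² (l(k) = 5 + ((k² + k*k) + k) = 5 + ((k² + k²) + k) = 5 + (2*k² + k) = 5 + (k + 2*k²) = 5 + k + 2*k²)
1440/l(L(1, -5)) + 4970/2859 = 1440/(5 + 5 + 2*5²) + 4970/2859 = 1440/(5 + 5 + 2*25) + 4970*(1/2859) = 1440/(5 + 5 + 50) + 4970/2859 = 1440/60 + 4970/2859 = 1440*(1/60) + 4970/2859 = 24 + 4970/2859 = 73586/2859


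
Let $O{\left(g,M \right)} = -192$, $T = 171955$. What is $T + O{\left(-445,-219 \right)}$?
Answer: $171763$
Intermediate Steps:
$T + O{\left(-445,-219 \right)} = 171955 - 192 = 171763$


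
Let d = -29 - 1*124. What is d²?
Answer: 23409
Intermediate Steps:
d = -153 (d = -29 - 124 = -153)
d² = (-153)² = 23409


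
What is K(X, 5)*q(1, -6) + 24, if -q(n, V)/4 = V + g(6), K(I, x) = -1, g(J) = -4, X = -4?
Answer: -16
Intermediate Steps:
q(n, V) = 16 - 4*V (q(n, V) = -4*(V - 4) = -4*(-4 + V) = 16 - 4*V)
K(X, 5)*q(1, -6) + 24 = -(16 - 4*(-6)) + 24 = -(16 + 24) + 24 = -1*40 + 24 = -40 + 24 = -16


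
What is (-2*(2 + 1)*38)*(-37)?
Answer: 8436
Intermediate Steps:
(-2*(2 + 1)*38)*(-37) = (-2*3*38)*(-37) = -6*38*(-37) = -228*(-37) = 8436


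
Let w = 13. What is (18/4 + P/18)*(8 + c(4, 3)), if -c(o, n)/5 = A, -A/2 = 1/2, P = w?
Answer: 611/9 ≈ 67.889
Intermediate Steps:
P = 13
A = -1 (A = -2/2 = -2*½ = -1)
c(o, n) = 5 (c(o, n) = -5*(-1) = 5)
(18/4 + P/18)*(8 + c(4, 3)) = (18/4 + 13/18)*(8 + 5) = (18*(¼) + 13*(1/18))*13 = (9/2 + 13/18)*13 = (47/9)*13 = 611/9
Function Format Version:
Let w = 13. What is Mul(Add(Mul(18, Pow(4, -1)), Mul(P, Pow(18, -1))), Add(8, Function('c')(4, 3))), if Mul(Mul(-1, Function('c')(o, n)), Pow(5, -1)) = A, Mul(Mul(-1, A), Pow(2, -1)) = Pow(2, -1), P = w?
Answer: Rational(611, 9) ≈ 67.889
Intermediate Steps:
P = 13
A = -1 (A = Mul(-2, Pow(2, -1)) = Mul(-2, Rational(1, 2)) = -1)
Function('c')(o, n) = 5 (Function('c')(o, n) = Mul(-5, -1) = 5)
Mul(Add(Mul(18, Pow(4, -1)), Mul(P, Pow(18, -1))), Add(8, Function('c')(4, 3))) = Mul(Add(Mul(18, Pow(4, -1)), Mul(13, Pow(18, -1))), Add(8, 5)) = Mul(Add(Mul(18, Rational(1, 4)), Mul(13, Rational(1, 18))), 13) = Mul(Add(Rational(9, 2), Rational(13, 18)), 13) = Mul(Rational(47, 9), 13) = Rational(611, 9)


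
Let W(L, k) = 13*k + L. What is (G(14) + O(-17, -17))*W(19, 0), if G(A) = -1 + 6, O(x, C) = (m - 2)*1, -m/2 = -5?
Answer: 247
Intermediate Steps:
m = 10 (m = -2*(-5) = 10)
W(L, k) = L + 13*k
O(x, C) = 8 (O(x, C) = (10 - 2)*1 = 8*1 = 8)
G(A) = 5
(G(14) + O(-17, -17))*W(19, 0) = (5 + 8)*(19 + 13*0) = 13*(19 + 0) = 13*19 = 247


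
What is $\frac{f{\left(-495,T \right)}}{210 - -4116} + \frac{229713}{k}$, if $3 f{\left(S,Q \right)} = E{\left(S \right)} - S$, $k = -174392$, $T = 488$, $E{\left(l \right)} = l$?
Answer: $- \frac{229713}{174392} \approx -1.3172$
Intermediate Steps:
$f{\left(S,Q \right)} = 0$ ($f{\left(S,Q \right)} = \frac{S - S}{3} = \frac{1}{3} \cdot 0 = 0$)
$\frac{f{\left(-495,T \right)}}{210 - -4116} + \frac{229713}{k} = \frac{0}{210 - -4116} + \frac{229713}{-174392} = \frac{0}{210 + 4116} + 229713 \left(- \frac{1}{174392}\right) = \frac{0}{4326} - \frac{229713}{174392} = 0 \cdot \frac{1}{4326} - \frac{229713}{174392} = 0 - \frac{229713}{174392} = - \frac{229713}{174392}$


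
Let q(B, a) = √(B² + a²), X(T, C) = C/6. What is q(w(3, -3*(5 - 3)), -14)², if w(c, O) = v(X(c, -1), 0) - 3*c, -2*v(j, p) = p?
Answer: 277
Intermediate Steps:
X(T, C) = C/6 (X(T, C) = C*(⅙) = C/6)
v(j, p) = -p/2
w(c, O) = -3*c (w(c, O) = -½*0 - 3*c = 0 - 3*c = -3*c)
q(w(3, -3*(5 - 3)), -14)² = (√((-3*3)² + (-14)²))² = (√((-9)² + 196))² = (√(81 + 196))² = (√277)² = 277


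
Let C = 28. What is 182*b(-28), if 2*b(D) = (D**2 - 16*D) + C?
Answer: 114660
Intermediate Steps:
b(D) = 14 + D**2/2 - 8*D (b(D) = ((D**2 - 16*D) + 28)/2 = (28 + D**2 - 16*D)/2 = 14 + D**2/2 - 8*D)
182*b(-28) = 182*(14 + (1/2)*(-28)**2 - 8*(-28)) = 182*(14 + (1/2)*784 + 224) = 182*(14 + 392 + 224) = 182*630 = 114660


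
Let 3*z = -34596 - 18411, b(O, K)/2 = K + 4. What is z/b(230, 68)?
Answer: -17669/144 ≈ -122.70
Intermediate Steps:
b(O, K) = 8 + 2*K (b(O, K) = 2*(K + 4) = 2*(4 + K) = 8 + 2*K)
z = -17669 (z = (-34596 - 18411)/3 = (1/3)*(-53007) = -17669)
z/b(230, 68) = -17669/(8 + 2*68) = -17669/(8 + 136) = -17669/144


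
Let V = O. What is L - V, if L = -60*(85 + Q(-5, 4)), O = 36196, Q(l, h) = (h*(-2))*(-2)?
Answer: -42256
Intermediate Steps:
Q(l, h) = 4*h (Q(l, h) = -2*h*(-2) = 4*h)
V = 36196
L = -6060 (L = -60*(85 + 4*4) = -60*(85 + 16) = -60*101 = -6060)
L - V = -6060 - 1*36196 = -6060 - 36196 = -42256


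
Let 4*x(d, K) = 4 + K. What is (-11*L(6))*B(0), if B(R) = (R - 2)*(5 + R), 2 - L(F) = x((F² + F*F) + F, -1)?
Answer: 275/2 ≈ 137.50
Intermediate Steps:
x(d, K) = 1 + K/4 (x(d, K) = (4 + K)/4 = 1 + K/4)
L(F) = 5/4 (L(F) = 2 - (1 + (¼)*(-1)) = 2 - (1 - ¼) = 2 - 1*¾ = 2 - ¾ = 5/4)
B(R) = (-2 + R)*(5 + R)
(-11*L(6))*B(0) = (-11*5/4)*(-10 + 0² + 3*0) = -55*(-10 + 0 + 0)/4 = -55/4*(-10) = 275/2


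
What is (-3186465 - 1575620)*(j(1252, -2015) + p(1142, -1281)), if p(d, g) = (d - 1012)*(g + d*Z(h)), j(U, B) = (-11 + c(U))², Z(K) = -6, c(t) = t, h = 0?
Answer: -2299091779235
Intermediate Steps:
j(U, B) = (-11 + U)²
p(d, g) = (-1012 + d)*(g - 6*d) (p(d, g) = (d - 1012)*(g + d*(-6)) = (-1012 + d)*(g - 6*d))
(-3186465 - 1575620)*(j(1252, -2015) + p(1142, -1281)) = (-3186465 - 1575620)*((-11 + 1252)² + (-1012*(-1281) - 6*1142² + 6072*1142 + 1142*(-1281))) = -4762085*(1241² + (1296372 - 6*1304164 + 6934224 - 1462902)) = -4762085*(1540081 + (1296372 - 7824984 + 6934224 - 1462902)) = -4762085*(1540081 - 1057290) = -4762085*482791 = -2299091779235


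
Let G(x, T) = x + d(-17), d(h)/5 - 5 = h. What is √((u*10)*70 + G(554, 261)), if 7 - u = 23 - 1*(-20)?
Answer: I*√24706 ≈ 157.18*I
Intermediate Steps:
d(h) = 25 + 5*h
G(x, T) = -60 + x (G(x, T) = x + (25 + 5*(-17)) = x + (25 - 85) = x - 60 = -60 + x)
u = -36 (u = 7 - (23 - 1*(-20)) = 7 - (23 + 20) = 7 - 1*43 = 7 - 43 = -36)
√((u*10)*70 + G(554, 261)) = √(-36*10*70 + (-60 + 554)) = √(-360*70 + 494) = √(-25200 + 494) = √(-24706) = I*√24706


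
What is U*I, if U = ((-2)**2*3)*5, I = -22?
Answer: -1320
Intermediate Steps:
U = 60 (U = (4*3)*5 = 12*5 = 60)
U*I = 60*(-22) = -1320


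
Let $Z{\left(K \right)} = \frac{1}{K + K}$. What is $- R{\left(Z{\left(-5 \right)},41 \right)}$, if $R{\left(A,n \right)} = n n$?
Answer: $-1681$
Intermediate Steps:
$Z{\left(K \right)} = \frac{1}{2 K}$
$R{\left(A,n \right)} = n^{2}$
$- R{\left(Z{\left(-5 \right)},41 \right)} = - 41^{2} = \left(-1\right) 1681 = -1681$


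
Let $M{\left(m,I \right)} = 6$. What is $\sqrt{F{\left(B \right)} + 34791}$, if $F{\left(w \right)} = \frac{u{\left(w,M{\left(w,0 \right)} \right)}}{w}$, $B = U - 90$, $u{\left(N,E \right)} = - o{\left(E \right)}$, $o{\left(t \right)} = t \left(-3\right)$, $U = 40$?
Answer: $\frac{\sqrt{869766}}{5} \approx 186.52$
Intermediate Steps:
$o{\left(t \right)} = - 3 t$
$u{\left(N,E \right)} = 3 E$ ($u{\left(N,E \right)} = - \left(-3\right) E = 3 E$)
$B = -50$ ($B = 40 - 90 = -50$)
$F{\left(w \right)} = \frac{18}{w}$ ($F{\left(w \right)} = \frac{3 \cdot 6}{w} = \frac{18}{w}$)
$\sqrt{F{\left(B \right)} + 34791} = \sqrt{\frac{18}{-50} + 34791} = \sqrt{18 \left(- \frac{1}{50}\right) + 34791} = \sqrt{- \frac{9}{25} + 34791} = \sqrt{\frac{869766}{25}} = \frac{\sqrt{869766}}{5}$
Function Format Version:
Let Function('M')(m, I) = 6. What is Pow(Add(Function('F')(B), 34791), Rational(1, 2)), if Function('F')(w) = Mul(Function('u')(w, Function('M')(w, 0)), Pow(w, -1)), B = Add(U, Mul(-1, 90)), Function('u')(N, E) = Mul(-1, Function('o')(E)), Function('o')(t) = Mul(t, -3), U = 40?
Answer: Mul(Rational(1, 5), Pow(869766, Rational(1, 2))) ≈ 186.52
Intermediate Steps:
Function('o')(t) = Mul(-3, t)
Function('u')(N, E) = Mul(3, E) (Function('u')(N, E) = Mul(-1, Mul(-3, E)) = Mul(3, E))
B = -50 (B = Add(40, Mul(-1, 90)) = Add(40, -90) = -50)
Function('F')(w) = Mul(18, Pow(w, -1)) (Function('F')(w) = Mul(Mul(3, 6), Pow(w, -1)) = Mul(18, Pow(w, -1)))
Pow(Add(Function('F')(B), 34791), Rational(1, 2)) = Pow(Add(Mul(18, Pow(-50, -1)), 34791), Rational(1, 2)) = Pow(Add(Mul(18, Rational(-1, 50)), 34791), Rational(1, 2)) = Pow(Add(Rational(-9, 25), 34791), Rational(1, 2)) = Pow(Rational(869766, 25), Rational(1, 2)) = Mul(Rational(1, 5), Pow(869766, Rational(1, 2)))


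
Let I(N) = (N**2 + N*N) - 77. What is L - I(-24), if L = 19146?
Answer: 18071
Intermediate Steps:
I(N) = -77 + 2*N**2 (I(N) = (N**2 + N**2) - 77 = 2*N**2 - 77 = -77 + 2*N**2)
L - I(-24) = 19146 - (-77 + 2*(-24)**2) = 19146 - (-77 + 2*576) = 19146 - (-77 + 1152) = 19146 - 1*1075 = 19146 - 1075 = 18071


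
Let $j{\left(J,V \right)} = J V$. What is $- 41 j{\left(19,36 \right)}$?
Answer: $-28044$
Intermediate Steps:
$- 41 j{\left(19,36 \right)} = - 41 \cdot 19 \cdot 36 = \left(-41\right) 684 = -28044$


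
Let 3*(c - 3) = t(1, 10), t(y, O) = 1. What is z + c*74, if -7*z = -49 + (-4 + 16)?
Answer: 5291/21 ≈ 251.95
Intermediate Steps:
c = 10/3 (c = 3 + (⅓)*1 = 3 + ⅓ = 10/3 ≈ 3.3333)
z = 37/7 (z = -(-49 + (-4 + 16))/7 = -(-49 + 12)/7 = -⅐*(-37) = 37/7 ≈ 5.2857)
z + c*74 = 37/7 + (10/3)*74 = 37/7 + 740/3 = 5291/21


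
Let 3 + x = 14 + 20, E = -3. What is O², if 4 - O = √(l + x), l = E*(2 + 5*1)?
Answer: (4 - √10)² ≈ 0.70178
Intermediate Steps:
l = -21 (l = -3*(2 + 5*1) = -3*(2 + 5) = -3*7 = -21)
x = 31 (x = -3 + (14 + 20) = -3 + 34 = 31)
O = 4 - √10 (O = 4 - √(-21 + 31) = 4 - √10 ≈ 0.83772)
O² = (4 - √10)²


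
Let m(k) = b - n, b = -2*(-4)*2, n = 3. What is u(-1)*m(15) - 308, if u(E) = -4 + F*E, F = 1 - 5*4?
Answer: -113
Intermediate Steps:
b = 16 (b = 8*2 = 16)
F = -19 (F = 1 - 20 = -19)
m(k) = 13 (m(k) = 16 - 1*3 = 16 - 3 = 13)
u(E) = -4 - 19*E
u(-1)*m(15) - 308 = (-4 - 19*(-1))*13 - 308 = (-4 + 19)*13 - 308 = 15*13 - 308 = 195 - 308 = -113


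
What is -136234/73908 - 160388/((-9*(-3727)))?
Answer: -304141729/45909186 ≈ -6.6249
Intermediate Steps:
-136234/73908 - 160388/((-9*(-3727))) = -136234*1/73908 - 160388/33543 = -68117/36954 - 160388*1/33543 = -68117/36954 - 160388/33543 = -304141729/45909186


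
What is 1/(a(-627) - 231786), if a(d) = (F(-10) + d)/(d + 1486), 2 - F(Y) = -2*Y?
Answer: -859/199104819 ≈ -4.3143e-6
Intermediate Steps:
F(Y) = 2 + 2*Y (F(Y) = 2 - (-2)*Y = 2 + 2*Y)
a(d) = (-18 + d)/(1486 + d) (a(d) = ((2 + 2*(-10)) + d)/(d + 1486) = ((2 - 20) + d)/(1486 + d) = (-18 + d)/(1486 + d))
1/(a(-627) - 231786) = 1/((-18 - 627)/(1486 - 627) - 231786) = 1/(-645/859 - 231786) = 1/(-199104819/859) = -859/199104819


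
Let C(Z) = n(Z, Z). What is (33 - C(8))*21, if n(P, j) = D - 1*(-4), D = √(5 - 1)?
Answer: 567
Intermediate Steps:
D = 2 (D = √4 = 2)
n(P, j) = 6 (n(P, j) = 2 - 1*(-4) = 2 + 4 = 6)
C(Z) = 6
(33 - C(8))*21 = (33 - 1*6)*21 = (33 - 6)*21 = 27*21 = 567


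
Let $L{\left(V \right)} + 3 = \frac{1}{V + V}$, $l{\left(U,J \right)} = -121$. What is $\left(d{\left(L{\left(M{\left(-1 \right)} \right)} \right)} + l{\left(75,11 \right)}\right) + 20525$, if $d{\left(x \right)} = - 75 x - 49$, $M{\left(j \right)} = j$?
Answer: $\frac{41235}{2} \approx 20618.0$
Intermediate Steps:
$L{\left(V \right)} = -3 + \frac{1}{2 V}$ ($L{\left(V \right)} = -3 + \frac{1}{V + V} = -3 + \frac{1}{2 V}$)
$d{\left(x \right)} = -49 - 75 x$
$\left(d{\left(L{\left(M{\left(-1 \right)} \right)} \right)} + l{\left(75,11 \right)}\right) + 20525 = \left(\left(-49 - 75 \left(-3 + \frac{1}{2 \left(-1\right)}\right)\right) - 121\right) + 20525 = \left(\left(-49 - 75 \left(-3 + \frac{1}{2} \left(-1\right)\right)\right) - 121\right) + 20525 = \left(\left(-49 - 75 \left(-3 - \frac{1}{2}\right)\right) - 121\right) + 20525 = \left(\left(-49 - - \frac{525}{2}\right) - 121\right) + 20525 = \left(\left(-49 + \frac{525}{2}\right) - 121\right) + 20525 = \left(\frac{427}{2} - 121\right) + 20525 = \frac{185}{2} + 20525 = \frac{41235}{2}$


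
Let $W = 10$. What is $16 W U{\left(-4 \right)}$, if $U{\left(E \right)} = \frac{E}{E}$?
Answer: $160$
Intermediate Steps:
$U{\left(E \right)} = 1$
$16 W U{\left(-4 \right)} = 16 \cdot 10 \cdot 1 = 160 \cdot 1 = 160$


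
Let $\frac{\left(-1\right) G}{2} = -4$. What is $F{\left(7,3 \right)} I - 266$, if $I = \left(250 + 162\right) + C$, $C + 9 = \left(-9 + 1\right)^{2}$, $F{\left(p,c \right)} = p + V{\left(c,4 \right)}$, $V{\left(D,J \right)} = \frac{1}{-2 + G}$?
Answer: $\frac{18485}{6} \approx 3080.8$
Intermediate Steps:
$G = 8$ ($G = \left(-2\right) \left(-4\right) = 8$)
$V{\left(D,J \right)} = \frac{1}{6}$ ($V{\left(D,J \right)} = \frac{1}{-2 + 8} = \frac{1}{6}$)
$F{\left(p,c \right)} = \frac{1}{6} + p$ ($F{\left(p,c \right)} = p + \frac{1}{6} = \frac{1}{6} + p$)
$C = 55$ ($C = -9 + \left(-9 + 1\right)^{2} = -9 + \left(-8\right)^{2} = -9 + 64 = 55$)
$I = 467$ ($I = \left(250 + 162\right) + 55 = 412 + 55 = 467$)
$F{\left(7,3 \right)} I - 266 = \left(\frac{1}{6} + 7\right) 467 - 266 = \frac{43}{6} \cdot 467 - 266 = \frac{20081}{6} - 266 = \frac{18485}{6}$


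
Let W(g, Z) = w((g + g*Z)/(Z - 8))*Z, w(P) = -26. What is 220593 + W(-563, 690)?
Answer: 202653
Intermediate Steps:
W(g, Z) = -26*Z
220593 + W(-563, 690) = 220593 - 26*690 = 220593 - 17940 = 202653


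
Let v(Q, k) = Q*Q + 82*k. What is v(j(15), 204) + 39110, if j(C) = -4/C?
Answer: 12563566/225 ≈ 55838.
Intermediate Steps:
v(Q, k) = Q² + 82*k
v(j(15), 204) + 39110 = ((-4/15)² + 82*204) + 39110 = ((-4*1/15)² + 16728) + 39110 = ((-4/15)² + 16728) + 39110 = (16/225 + 16728) + 39110 = 3763816/225 + 39110 = 12563566/225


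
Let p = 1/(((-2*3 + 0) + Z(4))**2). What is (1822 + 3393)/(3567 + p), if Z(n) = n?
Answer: 20860/14269 ≈ 1.4619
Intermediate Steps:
p = 1/4 (p = 1/(((-2*3 + 0) + 4)**2) = 1/(((-6 + 0) + 4)**2) = 1/((-6 + 4)**2) = 1/((-2)**2) = 1/4 ≈ 0.25000)
(1822 + 3393)/(3567 + p) = (1822 + 3393)/(3567 + 1/4) = 5215/(14269/4) = 5215*(4/14269) = 20860/14269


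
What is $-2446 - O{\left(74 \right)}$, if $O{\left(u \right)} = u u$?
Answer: $-7922$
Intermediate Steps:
$O{\left(u \right)} = u^{2}$
$-2446 - O{\left(74 \right)} = -2446 - 74^{2} = -2446 - 5476 = -7922$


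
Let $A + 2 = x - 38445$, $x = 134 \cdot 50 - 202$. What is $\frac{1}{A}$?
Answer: $- \frac{1}{31949} \approx -3.13 \cdot 10^{-5}$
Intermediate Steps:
$x = 6498$ ($x = 6700 - 202 = 6498$)
$A = -31949$ ($A = -2 + \left(6498 - 38445\right) = -2 - 31947 = -31949$)
$\frac{1}{A} = \frac{1}{-31949} = - \frac{1}{31949}$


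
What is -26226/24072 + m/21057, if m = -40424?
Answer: -254221235/84480684 ≈ -3.0092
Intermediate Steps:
-26226/24072 + m/21057 = -26226/24072 - 40424/21057 = -26226*1/24072 - 40424*1/21057 = -4371/4012 - 40424/21057 = -254221235/84480684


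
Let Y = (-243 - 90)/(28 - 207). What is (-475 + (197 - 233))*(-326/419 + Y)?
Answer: -41479403/75001 ≈ -553.05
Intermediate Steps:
Y = 333/179 (Y = -333/(-179) = -333*(-1/179) = 333/179 ≈ 1.8603)
(-475 + (197 - 233))*(-326/419 + Y) = (-475 + (197 - 233))*(-326/419 + 333/179) = (-475 - 36)*(-326*1/419 + 333/179) = -511*(-326/419 + 333/179) = -511*81173/75001 = -41479403/75001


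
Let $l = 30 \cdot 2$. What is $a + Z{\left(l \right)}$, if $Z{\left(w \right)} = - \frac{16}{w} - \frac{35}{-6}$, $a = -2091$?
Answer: $- \frac{62563}{30} \approx -2085.4$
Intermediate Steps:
$l = 60$
$Z{\left(w \right)} = \frac{35}{6} - \frac{16}{w}$ ($Z{\left(w \right)} = - \frac{16}{w} - - \frac{35}{6} = - \frac{16}{w} + \frac{35}{6} = \frac{35}{6} - \frac{16}{w}$)
$a + Z{\left(l \right)} = -2091 + \left(\frac{35}{6} - \frac{16}{60}\right) = -2091 + \left(\frac{35}{6} - \frac{4}{15}\right) = -2091 + \frac{167}{30} = - \frac{62563}{30}$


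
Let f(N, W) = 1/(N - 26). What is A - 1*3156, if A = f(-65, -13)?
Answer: -287197/91 ≈ -3156.0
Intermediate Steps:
f(N, W) = 1/(-26 + N)
A = -1/91 (A = 1/(-26 - 65) = 1/(-91) = -1/91 ≈ -0.010989)
A - 1*3156 = -1/91 - 1*3156 = -1/91 - 3156 = -287197/91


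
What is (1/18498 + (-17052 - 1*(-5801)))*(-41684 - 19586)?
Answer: 6375786743095/9249 ≈ 6.8935e+8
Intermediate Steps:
(1/18498 + (-17052 - 1*(-5801)))*(-41684 - 19586) = (1/18498 + (-17052 + 5801))*(-61270) = (1/18498 - 11251)*(-61270) = -208120997/18498*(-61270) = 6375786743095/9249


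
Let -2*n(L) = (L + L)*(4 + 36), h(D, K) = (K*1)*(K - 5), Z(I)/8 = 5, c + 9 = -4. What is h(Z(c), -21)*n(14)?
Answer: -305760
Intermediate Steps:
c = -13 (c = -9 - 4 = -13)
Z(I) = 40 (Z(I) = 8*5 = 40)
h(D, K) = K*(-5 + K)
n(L) = -40*L (n(L) = -(L + L)*(4 + 36)/2 = -2*L*40/2 = -40*L)
h(Z(c), -21)*n(14) = (-21*(-5 - 21))*(-40*14) = -21*(-26)*(-560) = 546*(-560) = -305760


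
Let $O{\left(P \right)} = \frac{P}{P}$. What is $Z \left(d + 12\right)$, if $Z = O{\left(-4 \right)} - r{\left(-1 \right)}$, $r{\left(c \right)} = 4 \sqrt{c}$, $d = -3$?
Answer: $9 - 36 i \approx 9.0 - 36.0 i$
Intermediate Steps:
$O{\left(P \right)} = 1$
$Z = 1 - 4 i$ ($Z = 1 - 4 \sqrt{-1} = 1 - 4 i \approx 1.0 - 4.0 i$)
$Z \left(d + 12\right) = \left(1 - 4 i\right) \left(-3 + 12\right) = \left(1 - 4 i\right) 9 = 9 - 36 i$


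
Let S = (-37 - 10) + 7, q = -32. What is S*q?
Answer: 1280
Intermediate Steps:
S = -40 (S = -47 + 7 = -40)
S*q = -40*(-32) = 1280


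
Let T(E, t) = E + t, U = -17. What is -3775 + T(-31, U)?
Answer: -3823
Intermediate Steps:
-3775 + T(-31, U) = -3775 + (-31 - 17) = -3775 - 48 = -3823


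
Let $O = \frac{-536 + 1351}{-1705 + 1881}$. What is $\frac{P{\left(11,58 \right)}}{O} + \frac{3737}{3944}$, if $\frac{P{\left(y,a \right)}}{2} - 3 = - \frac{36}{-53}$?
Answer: $\frac{86427175}{34072216} \approx 2.5366$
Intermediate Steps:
$P{\left(y,a \right)} = \frac{390}{53}$ ($P{\left(y,a \right)} = 6 + 2 \left(- \frac{36}{-53}\right) = 6 + 2 \left(\left(-36\right) \left(- \frac{1}{53}\right)\right) = 6 + 2 \cdot \frac{36}{53} = 6 + \frac{72}{53} = \frac{390}{53}$)
$O = \frac{815}{176} \approx 4.6307$
$\frac{P{\left(11,58 \right)}}{O} + \frac{3737}{3944} = \frac{390}{53 \cdot \frac{815}{176}} + \frac{3737}{3944} = \frac{390}{53} \cdot \frac{176}{815} + 3737 \cdot \frac{1}{3944} = \frac{13728}{8639} + \frac{3737}{3944} = \frac{86427175}{34072216}$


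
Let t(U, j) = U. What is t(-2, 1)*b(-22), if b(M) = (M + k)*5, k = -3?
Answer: 250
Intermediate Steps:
b(M) = -15 + 5*M (b(M) = (M - 3)*5 = (-3 + M)*5 = -15 + 5*M)
t(-2, 1)*b(-22) = -2*(-15 + 5*(-22)) = -2*(-15 - 110) = -2*(-125) = 250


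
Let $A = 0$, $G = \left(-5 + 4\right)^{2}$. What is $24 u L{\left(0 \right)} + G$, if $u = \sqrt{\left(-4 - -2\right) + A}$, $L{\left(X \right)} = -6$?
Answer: $1 - 144 i \sqrt{2} \approx 1.0 - 203.65 i$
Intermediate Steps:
$G = 1$ ($G = \left(-1\right)^{2} = 1$)
$u = i \sqrt{2}$ ($u = \sqrt{\left(-4 - -2\right) + 0} = \sqrt{\left(-4 + 2\right) + 0} = \sqrt{-2 + 0} = \sqrt{-2} = i \sqrt{2} \approx 1.4142 i$)
$24 u L{\left(0 \right)} + G = 24 i \sqrt{2} \left(-6\right) + 1 = - 144 i \sqrt{2} + 1 = 1 - 144 i \sqrt{2}$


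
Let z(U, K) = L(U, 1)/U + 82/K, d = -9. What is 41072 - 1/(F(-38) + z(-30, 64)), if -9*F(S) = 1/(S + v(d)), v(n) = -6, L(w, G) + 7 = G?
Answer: 965299376/23503 ≈ 41071.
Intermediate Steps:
L(w, G) = -7 + G
F(S) = -1/(9*(-6 + S)) (F(S) = -1/(9*(S - 6)) = -1/(9*(-6 + S)))
z(U, K) = -6/U + 82/K (z(U, K) = (-7 + 1)/U + 82/K = -6/U + 82/K)
41072 - 1/(F(-38) + z(-30, 64)) = 41072 - 1/(-1/(-54 + 9*(-38)) + (-6/(-30) + 82/64)) = 41072 - 1/(-1/(-54 - 342) + (-6*(-1/30) + 82*(1/64))) = 41072 - 1/(-1/(-396) + (⅕ + 41/32)) = 41072 - 1/(-1*(-1/396) + 237/160) = 41072 - 1/(1/396 + 237/160) = 41072 - 1/23503/15840 = 41072 - 1*15840/23503 = 41072 - 15840/23503 = 965299376/23503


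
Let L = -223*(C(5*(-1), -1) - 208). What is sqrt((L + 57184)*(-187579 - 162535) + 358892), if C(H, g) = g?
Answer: I*sqrt(36338323282) ≈ 1.9063e+5*I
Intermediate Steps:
L = 46607 (L = -223*(-1 - 208) = -223*(-209) = 46607)
sqrt((L + 57184)*(-187579 - 162535) + 358892) = sqrt((46607 + 57184)*(-187579 - 162535) + 358892) = sqrt(103791*(-350114) + 358892) = sqrt(-36338682174 + 358892) = sqrt(-36338323282) = I*sqrt(36338323282)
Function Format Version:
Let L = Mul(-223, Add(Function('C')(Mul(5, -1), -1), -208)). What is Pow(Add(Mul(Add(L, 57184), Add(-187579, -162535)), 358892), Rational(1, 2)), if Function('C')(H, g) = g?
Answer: Mul(I, Pow(36338323282, Rational(1, 2))) ≈ Mul(1.9063e+5, I)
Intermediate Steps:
L = 46607 (L = Mul(-223, Add(-1, -208)) = Mul(-223, -209) = 46607)
Pow(Add(Mul(Add(L, 57184), Add(-187579, -162535)), 358892), Rational(1, 2)) = Pow(Add(Mul(Add(46607, 57184), Add(-187579, -162535)), 358892), Rational(1, 2)) = Pow(Add(Mul(103791, -350114), 358892), Rational(1, 2)) = Pow(Add(-36338682174, 358892), Rational(1, 2)) = Pow(-36338323282, Rational(1, 2)) = Mul(I, Pow(36338323282, Rational(1, 2)))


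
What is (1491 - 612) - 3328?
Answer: -2449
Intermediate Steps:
(1491 - 612) - 3328 = 879 - 3328 = -2449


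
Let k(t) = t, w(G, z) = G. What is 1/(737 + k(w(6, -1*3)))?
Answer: 1/743 ≈ 0.0013459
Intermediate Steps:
1/(737 + k(w(6, -1*3))) = 1/(737 + 6) = 1/743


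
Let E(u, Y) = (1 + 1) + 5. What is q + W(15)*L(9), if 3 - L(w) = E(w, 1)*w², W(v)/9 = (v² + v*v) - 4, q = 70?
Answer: -2263826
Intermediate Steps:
E(u, Y) = 7 (E(u, Y) = 2 + 5 = 7)
W(v) = -36 + 18*v² (W(v) = 9*((v² + v*v) - 4) = 9*((v² + v²) - 4) = 9*(2*v² - 4) = 9*(-4 + 2*v²) = -36 + 18*v²)
L(w) = 3 - 7*w²
q + W(15)*L(9) = 70 + (-36 + 18*15²)*(3 - 7*9²) = 70 + (-36 + 18*225)*(3 - 7*81) = 70 + (-36 + 4050)*(3 - 567) = 70 + 4014*(-564) = 70 - 2263896 = -2263826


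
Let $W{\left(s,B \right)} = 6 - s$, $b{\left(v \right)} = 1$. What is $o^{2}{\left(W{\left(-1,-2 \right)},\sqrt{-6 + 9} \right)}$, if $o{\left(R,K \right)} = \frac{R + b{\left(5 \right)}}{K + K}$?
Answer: $\frac{16}{3} \approx 5.3333$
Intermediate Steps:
$o{\left(R,K \right)} = \frac{1 + R}{2 K}$ ($o{\left(R,K \right)} = \frac{R + 1}{K + K} = \frac{1 + R}{2 K}$)
$o^{2}{\left(W{\left(-1,-2 \right)},\sqrt{-6 + 9} \right)} = \left(\frac{1 + \left(6 - -1\right)}{2 \sqrt{-6 + 9}}\right)^{2} = \left(\frac{1 + \left(6 + 1\right)}{2 \sqrt{3}}\right)^{2} = \left(\frac{\frac{\sqrt{3}}{3} \left(1 + 7\right)}{2}\right)^{2} = \left(\frac{1}{2} \frac{\sqrt{3}}{3} \cdot 8\right)^{2} = \left(\frac{4 \sqrt{3}}{3}\right)^{2} = \frac{16}{3}$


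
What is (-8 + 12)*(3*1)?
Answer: 12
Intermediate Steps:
(-8 + 12)*(3*1) = 4*3 = 12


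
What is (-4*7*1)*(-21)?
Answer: 588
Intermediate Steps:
(-4*7*1)*(-21) = -28*1*(-21) = -28*(-21) = 588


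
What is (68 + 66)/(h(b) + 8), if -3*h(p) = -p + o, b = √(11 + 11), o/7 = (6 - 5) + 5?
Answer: -3618/151 - 201*√22/151 ≈ -30.204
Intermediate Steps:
o = 42 (o = 7*((6 - 5) + 5) = 7*(1 + 5) = 7*6 = 42)
b = √22 ≈ 4.6904
h(p) = -14 + p/3 (h(p) = -(-p + 42)/3 = -(42 - p)/3 = -14 + p/3)
(68 + 66)/(h(b) + 8) = (68 + 66)/((-14 + √22/3) + 8) = 134/(-6 + √22/3)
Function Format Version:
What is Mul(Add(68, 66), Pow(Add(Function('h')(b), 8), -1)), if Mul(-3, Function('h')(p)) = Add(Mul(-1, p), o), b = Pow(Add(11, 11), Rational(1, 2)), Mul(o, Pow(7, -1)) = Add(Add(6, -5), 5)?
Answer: Add(Rational(-3618, 151), Mul(Rational(-201, 151), Pow(22, Rational(1, 2)))) ≈ -30.204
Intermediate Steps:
o = 42 (o = Mul(7, Add(Add(6, -5), 5)) = Mul(7, Add(1, 5)) = Mul(7, 6) = 42)
b = Pow(22, Rational(1, 2)) ≈ 4.6904
Function('h')(p) = Add(-14, Mul(Rational(1, 3), p)) (Function('h')(p) = Mul(Rational(-1, 3), Add(Mul(-1, p), 42)) = Mul(Rational(-1, 3), Add(42, Mul(-1, p))) = Add(-14, Mul(Rational(1, 3), p)))
Mul(Add(68, 66), Pow(Add(Function('h')(b), 8), -1)) = Mul(Add(68, 66), Pow(Add(Add(-14, Mul(Rational(1, 3), Pow(22, Rational(1, 2)))), 8), -1)) = Mul(134, Pow(Add(-6, Mul(Rational(1, 3), Pow(22, Rational(1, 2)))), -1))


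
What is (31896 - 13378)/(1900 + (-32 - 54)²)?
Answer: 9259/4648 ≈ 1.9920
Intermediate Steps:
(31896 - 13378)/(1900 + (-32 - 54)²) = 18518/(1900 + (-86)²) = 18518/(1900 + 7396) = 18518/9296 = 18518*(1/9296) = 9259/4648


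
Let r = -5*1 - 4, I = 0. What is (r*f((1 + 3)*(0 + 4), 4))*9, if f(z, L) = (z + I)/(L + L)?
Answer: -162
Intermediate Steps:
r = -9 (r = -5 - 4 = -9)
f(z, L) = z/(2*L) (f(z, L) = (z + 0)/(L + L) = z/((2*L)) = z*(1/(2*L)) = z/(2*L))
(r*f((1 + 3)*(0 + 4), 4))*9 = -9*(1 + 3)*(0 + 4)/(2*4)*9 = -9*4*4/(2*4)*9 = -9*16/(2*4)*9 = -9*2*9 = -18*9 = -162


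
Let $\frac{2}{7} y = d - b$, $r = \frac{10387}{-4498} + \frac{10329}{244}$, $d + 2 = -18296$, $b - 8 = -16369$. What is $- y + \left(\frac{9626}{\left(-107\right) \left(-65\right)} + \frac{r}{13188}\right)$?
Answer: $\frac{26254183370419261}{3871791858480} \approx 6780.9$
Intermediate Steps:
$b = -16361$ ($b = 8 - 16369 = -16361$)
$d = -18298$ ($d = -2 - 18296 = -18298$)
$r = \frac{1689439}{42212}$ ($r = 10387 \left(- \frac{1}{4498}\right) + 10329 \cdot \frac{1}{244} = - \frac{799}{346} + \frac{10329}{244} = \frac{1689439}{42212} \approx 40.023$)
$y = - \frac{13559}{2}$ ($y = \frac{7 \left(-18298 - -16361\right)}{2} = \frac{7 \left(-18298 + 16361\right)}{2} = \frac{7}{2} \left(-1937\right) = - \frac{13559}{2} \approx -6779.5$)
$- y + \left(\frac{9626}{\left(-107\right) \left(-65\right)} + \frac{r}{13188}\right) = \left(-1\right) \left(- \frac{13559}{2}\right) + \left(\frac{9626}{\left(-107\right) \left(-65\right)} + \frac{1689439}{42212 \cdot 13188}\right) = \frac{13559}{2} + \left(\frac{9626}{6955} + \frac{1689439}{42212} \cdot \frac{1}{13188}\right) = \frac{13559}{2} + \left(9626 \cdot \frac{1}{6955} + \frac{1689439}{556691856}\right) = \frac{13559}{2} + \left(\frac{9626}{6955} + \frac{1689439}{556691856}\right) = \frac{13559}{2} + \frac{5370465854101}{3871791858480} = \frac{26254183370419261}{3871791858480}$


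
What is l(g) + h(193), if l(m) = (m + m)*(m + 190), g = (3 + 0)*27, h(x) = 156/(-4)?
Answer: 43863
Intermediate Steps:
h(x) = -39 (h(x) = 156*(-¼) = -39)
g = 81 (g = 3*27 = 81)
l(m) = 2*m*(190 + m) (l(m) = (2*m)*(190 + m) = 2*m*(190 + m))
l(g) + h(193) = 2*81*(190 + 81) - 39 = 2*81*271 - 39 = 43902 - 39 = 43863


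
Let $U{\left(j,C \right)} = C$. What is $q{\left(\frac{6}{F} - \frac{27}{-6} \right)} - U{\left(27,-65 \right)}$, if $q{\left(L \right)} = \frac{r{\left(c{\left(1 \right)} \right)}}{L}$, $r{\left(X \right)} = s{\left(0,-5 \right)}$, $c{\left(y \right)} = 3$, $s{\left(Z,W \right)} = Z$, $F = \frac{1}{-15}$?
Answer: $65$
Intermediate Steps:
$F = - \frac{1}{15} \approx -0.066667$
$r{\left(X \right)} = 0$
$q{\left(L \right)} = 0$ ($q{\left(L \right)} = \frac{0}{L} = 0$)
$q{\left(\frac{6}{F} - \frac{27}{-6} \right)} - U{\left(27,-65 \right)} = 0 - -65 = 0 + 65 = 65$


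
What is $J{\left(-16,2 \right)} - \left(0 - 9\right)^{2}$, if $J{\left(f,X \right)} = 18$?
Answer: $-63$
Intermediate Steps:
$J{\left(-16,2 \right)} - \left(0 - 9\right)^{2} = 18 - \left(0 - 9\right)^{2} = 18 - \left(-9\right)^{2} = 18 - 81 = -63$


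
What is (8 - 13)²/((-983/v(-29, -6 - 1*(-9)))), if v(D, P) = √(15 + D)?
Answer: -25*I*√14/983 ≈ -0.095159*I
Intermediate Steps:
(8 - 13)²/((-983/v(-29, -6 - 1*(-9)))) = (8 - 13)²/((-983/√(15 - 29))) = (-5)²/((-983*(-I*√14/14))) = 25/((-983*(-I*√14/14))) = 25/((-(-983)*I*√14/14)) = 25/((983*I*√14/14)) = 25*(-I*√14/983) = -25*I*√14/983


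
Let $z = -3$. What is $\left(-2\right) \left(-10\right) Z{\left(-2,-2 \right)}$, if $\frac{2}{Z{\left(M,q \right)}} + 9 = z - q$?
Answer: $-4$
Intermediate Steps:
$Z{\left(M,q \right)} = \frac{2}{-12 - q}$ ($Z{\left(M,q \right)} = \frac{2}{-9 - \left(3 + q\right)} = \frac{2}{-12 - q}$)
$\left(-2\right) \left(-10\right) Z{\left(-2,-2 \right)} = \left(-2\right) \left(-10\right) \left(- \frac{2}{12 - 2}\right) = 20 \left(- \frac{2}{10}\right) = 20 \left(\left(-2\right) \frac{1}{10}\right) = 20 \left(- \frac{1}{5}\right) = -4$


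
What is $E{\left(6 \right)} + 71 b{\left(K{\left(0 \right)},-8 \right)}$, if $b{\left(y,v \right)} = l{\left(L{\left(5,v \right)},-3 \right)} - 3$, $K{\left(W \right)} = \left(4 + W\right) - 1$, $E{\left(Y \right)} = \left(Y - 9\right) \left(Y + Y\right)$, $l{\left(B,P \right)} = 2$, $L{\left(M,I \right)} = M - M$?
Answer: $-107$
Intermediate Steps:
$L{\left(M,I \right)} = 0$
$E{\left(Y \right)} = 2 Y \left(-9 + Y\right)$ ($E{\left(Y \right)} = \left(-9 + Y\right) 2 Y = 2 Y \left(-9 + Y\right)$)
$K{\left(W \right)} = 3 + W$
$b{\left(y,v \right)} = -1$ ($b{\left(y,v \right)} = 2 - 3 = -1$)
$E{\left(6 \right)} + 71 b{\left(K{\left(0 \right)},-8 \right)} = 2 \cdot 6 \left(-9 + 6\right) + 71 \left(-1\right) = 2 \cdot 6 \left(-3\right) - 71 = -36 - 71 = -107$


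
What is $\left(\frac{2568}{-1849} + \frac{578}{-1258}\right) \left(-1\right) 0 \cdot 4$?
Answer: $0$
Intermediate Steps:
$\left(\frac{2568}{-1849} + \frac{578}{-1258}\right) \left(-1\right) 0 \cdot 4 = \left(2568 \left(- \frac{1}{1849}\right) + 578 \left(- \frac{1}{1258}\right)\right) 0 \cdot 4 = \left(- \frac{2568}{1849} - \frac{17}{37}\right) 0 = \left(- \frac{126449}{68413}\right) 0 = 0$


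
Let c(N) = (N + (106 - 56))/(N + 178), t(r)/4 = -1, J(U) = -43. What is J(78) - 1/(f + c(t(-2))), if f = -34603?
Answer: -129448747/3010438 ≈ -43.000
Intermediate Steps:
t(r) = -4 (t(r) = 4*(-1) = -4)
c(N) = (50 + N)/(178 + N) (c(N) = (N + 50)/(178 + N) = (50 + N)/(178 + N))
J(78) - 1/(f + c(t(-2))) = -43 - 1/(-34603 + (50 - 4)/(178 - 4)) = -43 - 1/(-34603 + 46/174) = -43 - 1/(-34603 + (1/174)*46) = -43 - 1/(-34603 + 23/87) = -43 - 1/(-3010438/87) = -43 - 1*(-87/3010438) = -43 + 87/3010438 = -129448747/3010438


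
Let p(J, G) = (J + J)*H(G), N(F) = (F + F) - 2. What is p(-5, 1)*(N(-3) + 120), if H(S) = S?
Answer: -1120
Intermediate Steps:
N(F) = -2 + 2*F (N(F) = 2*F - 2 = -2 + 2*F)
p(J, G) = 2*G*J (p(J, G) = (J + J)*G = (2*J)*G = 2*G*J)
p(-5, 1)*(N(-3) + 120) = (2*1*(-5))*((-2 + 2*(-3)) + 120) = -10*((-2 - 6) + 120) = -10*(-8 + 120) = -10*112 = -1120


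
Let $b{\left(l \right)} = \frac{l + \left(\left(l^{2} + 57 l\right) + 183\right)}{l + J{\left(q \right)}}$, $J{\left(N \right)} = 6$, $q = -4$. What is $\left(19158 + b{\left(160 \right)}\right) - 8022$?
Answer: $\frac{1883639}{166} \approx 11347.0$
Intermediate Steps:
$b{\left(l \right)} = \frac{183 + l^{2} + 58 l}{6 + l}$ ($b{\left(l \right)} = \frac{l + \left(\left(l^{2} + 57 l\right) + 183\right)}{l + 6} = \frac{l + \left(183 + l^{2} + 57 l\right)}{6 + l} = \frac{183 + l^{2} + 58 l}{6 + l}$)
$\left(19158 + b{\left(160 \right)}\right) - 8022 = \left(19158 + \frac{183 + 160^{2} + 58 \cdot 160}{6 + 160}\right) - 8022 = \left(19158 + \frac{183 + 25600 + 9280}{166}\right) - 8022 = \left(19158 + \frac{1}{166} \cdot 35063\right) - 8022 = \left(19158 + \frac{35063}{166}\right) - 8022 = \frac{3215291}{166} - 8022 = \frac{1883639}{166}$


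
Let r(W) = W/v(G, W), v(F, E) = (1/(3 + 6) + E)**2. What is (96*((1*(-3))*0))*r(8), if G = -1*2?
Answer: 0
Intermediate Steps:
G = -2
v(F, E) = (1/9 + E)**2
r(W) = 81*W/(1 + 9*W)**2 (r(W) = W/(((1 + 9*W)**2/81)) = W*(81/(1 + 9*W)**2) = 81*W/(1 + 9*W)**2)
(96*((1*(-3))*0))*r(8) = (96*((1*(-3))*0))*(81*8/(1 + 9*8)**2) = (96*(-3*0))*(81*8/(1 + 72)**2) = (96*0)*(81*8/73**2) = 0*(81*8*(1/5329)) = 0*(648/5329) = 0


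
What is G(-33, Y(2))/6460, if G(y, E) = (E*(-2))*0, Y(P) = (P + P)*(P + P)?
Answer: 0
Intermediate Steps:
Y(P) = 4*P² (Y(P) = (2*P)*(2*P) = 4*P²)
G(y, E) = 0 (G(y, E) = -2*E*0 = 0)
G(-33, Y(2))/6460 = 0/6460 = 0*(1/6460) = 0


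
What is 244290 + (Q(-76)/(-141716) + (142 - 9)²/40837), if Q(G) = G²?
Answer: 353442777628123/1446814073 ≈ 2.4429e+5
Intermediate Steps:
244290 + (Q(-76)/(-141716) + (142 - 9)²/40837) = 244290 + ((-76)²/(-141716) + (142 - 9)²/40837) = 244290 + (5776*(-1/141716) + 133²*(1/40837)) = 244290 + (-1444/35429 + 17689*(1/40837)) = 244290 + (-1444/35429 + 17689/40837) = 244290 + 567734953/1446814073 = 353442777628123/1446814073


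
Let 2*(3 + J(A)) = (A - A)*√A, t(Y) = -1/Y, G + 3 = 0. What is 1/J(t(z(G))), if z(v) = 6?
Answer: -⅓ ≈ -0.33333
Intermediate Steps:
G = -3 (G = -3 + 0 = -3)
J(A) = -3 (J(A) = -3 + ((A - A)*√A)/2 = -3 + (0*√A)/2 = -3 + (½)*0 = -3 + 0 = -3)
1/J(t(z(G))) = 1/(-3) = -⅓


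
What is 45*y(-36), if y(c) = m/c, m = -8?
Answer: 10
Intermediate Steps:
y(c) = -8/c
45*y(-36) = 45*(-8/(-36)) = 45*(-8*(-1/36)) = 45*(2/9) = 10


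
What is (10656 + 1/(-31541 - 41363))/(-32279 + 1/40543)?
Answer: -31496438627489/95408553208384 ≈ -0.33012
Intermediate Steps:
(10656 + 1/(-31541 - 41363))/(-32279 + 1/40543) = (10656 + 1/(-72904))/(-32279 + 1/40543) = (10656 - 1/72904)/(-1308687496/40543) = (776865023/72904)*(-40543/1308687496) = -31496438627489/95408553208384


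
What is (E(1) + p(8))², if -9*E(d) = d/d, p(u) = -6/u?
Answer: 961/1296 ≈ 0.74151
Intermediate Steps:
E(d) = -⅑ (E(d) = -d/(9*d) = -⅑*1 = -⅑)
(E(1) + p(8))² = (-⅑ - 6/8)² = (-⅑ - 6*⅛)² = (-⅑ - ¾)² = (-31/36)² = 961/1296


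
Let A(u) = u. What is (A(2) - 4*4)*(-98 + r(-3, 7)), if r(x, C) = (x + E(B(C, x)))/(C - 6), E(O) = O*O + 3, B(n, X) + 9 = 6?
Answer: 1246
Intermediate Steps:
B(n, X) = -3 (B(n, X) = -9 + 6 = -3)
E(O) = 3 + O² (E(O) = O² + 3 = 3 + O²)
r(x, C) = (12 + x)/(-6 + C) (r(x, C) = (x + (3 + (-3)²))/(C - 6) = (x + (3 + 9))/(-6 + C) = (x + 12)/(-6 + C) = (12 + x)/(-6 + C))
(A(2) - 4*4)*(-98 + r(-3, 7)) = (2 - 4*4)*(-98 + (12 - 3)/(-6 + 7)) = (2 - 16)*(-98 + 9/1) = -14*(-98 + 1*9) = -14*(-98 + 9) = -14*(-89) = 1246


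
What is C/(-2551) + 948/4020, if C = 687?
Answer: -28616/854585 ≈ -0.033485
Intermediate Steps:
C/(-2551) + 948/4020 = 687/(-2551) + 948/4020 = 687*(-1/2551) + 948*(1/4020) = -687/2551 + 79/335 = -28616/854585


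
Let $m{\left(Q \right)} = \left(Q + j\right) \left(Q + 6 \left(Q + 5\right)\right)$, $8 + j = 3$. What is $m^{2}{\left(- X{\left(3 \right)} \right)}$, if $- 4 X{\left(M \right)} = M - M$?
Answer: $22500$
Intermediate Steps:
$j = -5$ ($j = -8 + 3 = -5$)
$X{\left(M \right)} = 0$ ($X{\left(M \right)} = - \frac{M - M}{4} = \left(- \frac{1}{4}\right) 0 = 0$)
$m{\left(Q \right)} = \left(-5 + Q\right) \left(30 + 7 Q\right)$ ($m{\left(Q \right)} = \left(Q - 5\right) \left(Q + 6 \left(Q + 5\right)\right) = \left(-5 + Q\right) \left(Q + 6 \left(5 + Q\right)\right) = \left(-5 + Q\right) \left(Q + \left(30 + 6 Q\right)\right) = \left(-5 + Q\right) \left(30 + 7 Q\right)$)
$m^{2}{\left(- X{\left(3 \right)} \right)} = \left(-150 - 5 \left(\left(-1\right) 0\right) + 7 \left(\left(-1\right) 0\right)^{2}\right)^{2} = \left(-150 - 0 + 7 \cdot 0^{2}\right)^{2} = \left(-150 + 0 + 7 \cdot 0\right)^{2} = \left(-150 + 0 + 0\right)^{2} = \left(-150\right)^{2} = 22500$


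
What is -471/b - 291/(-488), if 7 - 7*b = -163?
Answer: -779733/41480 ≈ -18.798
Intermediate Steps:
b = 170/7 (b = 1 - ⅐*(-163) = 1 + 163/7 = 170/7 ≈ 24.286)
-471/b - 291/(-488) = -471/170/7 - 291/(-488) = -471*7/170 - 291*(-1/488) = -3297/170 + 291/488 = -779733/41480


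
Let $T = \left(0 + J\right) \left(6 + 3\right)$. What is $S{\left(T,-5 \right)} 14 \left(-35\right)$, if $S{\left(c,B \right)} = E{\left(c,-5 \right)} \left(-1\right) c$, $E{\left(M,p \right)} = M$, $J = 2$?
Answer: $158760$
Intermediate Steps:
$T = 18$ ($T = \left(0 + 2\right) \left(6 + 3\right) = 2 \cdot 9 = 18$)
$S{\left(c,B \right)} = - c^{2}$ ($S{\left(c,B \right)} = c \left(-1\right) c = - c c = - c^{2}$)
$S{\left(T,-5 \right)} 14 \left(-35\right) = - 18^{2} \cdot 14 \left(-35\right) = \left(-1\right) 324 \cdot 14 \left(-35\right) = \left(-324\right) 14 \left(-35\right) = \left(-4536\right) \left(-35\right) = 158760$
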